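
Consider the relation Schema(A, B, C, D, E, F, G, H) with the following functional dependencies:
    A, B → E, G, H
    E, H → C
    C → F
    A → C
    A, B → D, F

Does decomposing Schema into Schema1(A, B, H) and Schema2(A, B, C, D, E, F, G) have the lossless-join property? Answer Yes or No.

Yes

Schema1 ∩ Schema2 = {A, B}; its closure under F is {A, B, C, D, E, F, G, H}.
Schema1 is contained in that closure, so Schema1 ∩ Schema2 → Schema1 holds and the join is lossless.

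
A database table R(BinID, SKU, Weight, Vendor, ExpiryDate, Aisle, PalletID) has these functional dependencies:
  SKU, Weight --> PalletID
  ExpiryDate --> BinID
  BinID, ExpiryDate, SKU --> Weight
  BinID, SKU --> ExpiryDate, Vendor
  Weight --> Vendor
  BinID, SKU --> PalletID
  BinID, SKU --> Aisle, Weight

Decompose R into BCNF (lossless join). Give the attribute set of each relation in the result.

Candidate keys of the original relation: {BinID, SKU}, {ExpiryDate, SKU}.
Within {Aisle, BinID, ExpiryDate, PalletID, SKU, Vendor, Weight}: {SKU, Weight}⁺ ∩ {Aisle, BinID, ExpiryDate, PalletID, SKU, Vendor, Weight} = {PalletID, SKU, Vendor, Weight}, not the whole set, so SKU, Weight --> PalletID, Vendor violates BCNF; decompose into {PalletID, SKU, Vendor, Weight} and {Aisle, BinID, ExpiryDate, SKU, Weight}.
Within {PalletID, SKU, Vendor, Weight}: {Weight}⁺ ∩ {PalletID, SKU, Vendor, Weight} = {Vendor, Weight}, not the whole set, so Weight --> Vendor violates BCNF; decompose into {Vendor, Weight} and {PalletID, SKU, Weight}.
{Vendor, Weight} is in BCNF.
{PalletID, SKU, Weight} is in BCNF.
Within {Aisle, BinID, ExpiryDate, SKU, Weight}: {ExpiryDate}⁺ ∩ {Aisle, BinID, ExpiryDate, SKU, Weight} = {BinID, ExpiryDate}, not the whole set, so ExpiryDate --> BinID violates BCNF; decompose into {BinID, ExpiryDate} and {Aisle, ExpiryDate, SKU, Weight}.
{BinID, ExpiryDate} is in BCNF.
{Aisle, ExpiryDate, SKU, Weight} is in BCNF.

{Aisle, ExpiryDate, SKU, Weight}; {BinID, ExpiryDate}; {PalletID, SKU, Weight}; {Vendor, Weight}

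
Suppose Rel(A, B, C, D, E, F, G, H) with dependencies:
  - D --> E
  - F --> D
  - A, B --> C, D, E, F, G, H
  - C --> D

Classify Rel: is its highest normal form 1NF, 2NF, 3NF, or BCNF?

Candidate key: {A, B}. Prime attributes: {A, B}.
For D --> E we have {D}⁺ = {D, E}; {D} is not a superkey, so BCNF fails.
D --> E has non-prime {E} on the right and a non-superkey on the left, so 3NF fails.
Checking every proper subset of each key, none determines a non-prime attribute — 2NF is satisfied.

2NF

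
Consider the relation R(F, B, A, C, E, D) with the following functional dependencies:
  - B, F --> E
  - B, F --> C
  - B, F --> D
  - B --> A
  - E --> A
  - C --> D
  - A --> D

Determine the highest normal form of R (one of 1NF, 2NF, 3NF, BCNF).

1NF

Candidate key: {B, F}. Prime attributes: {B, F}.
B --> A breaks BCNF: {B}⁺ = {A, B, D}, so {B} is not a superkey.
Because {A} is non-prime and the left side of B --> A is not a superkey, the relation is not in 3NF.
{B} is a proper subset of the key {B, F}, and {B}⁺ contains the non-prime attributes {A, D} — a partial dependency, so 2NF is violated.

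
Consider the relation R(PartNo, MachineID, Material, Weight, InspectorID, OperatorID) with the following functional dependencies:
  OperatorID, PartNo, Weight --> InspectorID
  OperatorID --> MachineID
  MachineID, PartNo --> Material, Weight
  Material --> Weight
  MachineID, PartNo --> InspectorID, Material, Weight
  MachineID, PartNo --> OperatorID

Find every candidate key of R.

{MachineID, PartNo}, {OperatorID, PartNo}

No FD produces {PartNo}, so it must be in every candidate key.
{MachineID, PartNo}⁺ = {InspectorID, MachineID, Material, OperatorID, PartNo, Weight} — all of the relation — so {MachineID, PartNo} is a candidate key.
{OperatorID, PartNo}⁺ = {InspectorID, MachineID, Material, OperatorID, PartNo, Weight} — all of the relation — so {OperatorID, PartNo} is a candidate key.
Any other superkey properly contains one of these, so there are no further candidate keys.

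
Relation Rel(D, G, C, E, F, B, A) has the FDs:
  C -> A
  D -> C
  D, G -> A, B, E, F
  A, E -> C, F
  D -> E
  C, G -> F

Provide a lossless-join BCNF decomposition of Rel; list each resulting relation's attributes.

{A, C}; {B, D, G}; {C, D, E}; {C, E, F}

Candidate key of the original relation: {D, G}.
{A, B, C, D, E, F, G}: {C} determines {A, C} here but is not a superkey — split on C -> A, giving {A, C} and {B, C, D, E, F, G}.
{A, C} has no BCNF violation.
{B, C, D, E, F, G}: {D} determines {C, D, E, F} here but is not a superkey — split on D -> C, E, F, giving {C, D, E, F} and {B, D, G}.
{C, D, E, F}: {C, E} determines {C, E, F} here but is not a superkey — split on C, E -> F, giving {C, E, F} and {C, D, E}.
{C, E, F} has no BCNF violation.
{C, D, E} has no BCNF violation.
{B, D, G} has no BCNF violation.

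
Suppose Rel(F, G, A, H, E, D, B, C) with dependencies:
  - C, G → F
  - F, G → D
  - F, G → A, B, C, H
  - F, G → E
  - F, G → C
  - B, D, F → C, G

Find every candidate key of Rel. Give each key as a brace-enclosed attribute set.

Closure of {C, G} is {A, B, C, D, E, F, G, H}, the whole schema; {C, G} is a candidate key.
Closure of {F, G} is {A, B, C, D, E, F, G, H}, the whole schema; {F, G} is a candidate key.
Closure of {B, D, F} is {A, B, C, D, E, F, G, H}, the whole schema; {B, D, F} is a candidate key.
These are minimal and exhaustive — every other superkey contains one of them.

{B, D, F}, {C, G}, {F, G}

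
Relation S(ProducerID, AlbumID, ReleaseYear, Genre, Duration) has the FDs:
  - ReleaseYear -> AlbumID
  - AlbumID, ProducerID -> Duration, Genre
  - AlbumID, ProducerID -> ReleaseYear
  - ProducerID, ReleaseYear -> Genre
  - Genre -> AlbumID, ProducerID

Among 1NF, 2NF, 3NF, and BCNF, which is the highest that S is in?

Candidate keys: {AlbumID, ProducerID}, {Genre}, {ProducerID, ReleaseYear}. Prime attributes: {AlbumID, Genre, ProducerID, ReleaseYear}.
ReleaseYear -> AlbumID: {ReleaseYear}⁺ = {AlbumID, ReleaseYear}, which is not all of the attributes, so the left side is not a superkey — BCNF is violated.
Since {AlbumID} ⊆ prime attributes and every other non-superkey FD also has a prime right side, the schema is in 3NF.

3NF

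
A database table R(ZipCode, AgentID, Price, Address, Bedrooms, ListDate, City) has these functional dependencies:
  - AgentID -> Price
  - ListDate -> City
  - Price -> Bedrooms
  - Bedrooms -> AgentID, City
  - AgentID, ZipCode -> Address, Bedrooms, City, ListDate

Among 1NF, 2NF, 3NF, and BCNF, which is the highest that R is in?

1NF

Candidate keys: {AgentID, ZipCode}, {Bedrooms, ZipCode}, {Price, ZipCode}. Prime attributes: {AgentID, Bedrooms, Price, ZipCode}.
For AgentID -> Price we have {AgentID}⁺ = {AgentID, Bedrooms, City, Price}; {AgentID} is not a superkey, so BCNF fails.
ListDate -> City determines the non-prime attribute {City} from a non-superkey — 3NF is violated.
The proper key subset {AgentID} of {AgentID, ZipCode} determines non-prime {City}, so the relation is not even in 2NF.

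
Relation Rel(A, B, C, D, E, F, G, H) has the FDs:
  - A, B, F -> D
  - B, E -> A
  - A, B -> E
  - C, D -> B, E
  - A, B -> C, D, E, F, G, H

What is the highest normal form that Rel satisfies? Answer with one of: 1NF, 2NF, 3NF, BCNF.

BCNF

Candidate keys: {A, B}, {B, E}, {C, D}. Prime attributes: {A, B, C, D, E}.
Each dependency's left side is a superkey — BCNF holds.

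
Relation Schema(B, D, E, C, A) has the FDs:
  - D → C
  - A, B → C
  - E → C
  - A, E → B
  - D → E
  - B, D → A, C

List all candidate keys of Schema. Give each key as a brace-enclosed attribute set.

Attributes never on any right-hand side: {D} — every candidate key must contain it.
{A, D}⁺ = {A, B, C, D, E} — all of the relation — so {A, D} is a candidate key.
{B, D}⁺ = {A, B, C, D, E} — all of the relation — so {B, D} is a candidate key.
No proper subset of any of these is a key, and no other minimal superkey exists.

{A, D}, {B, D}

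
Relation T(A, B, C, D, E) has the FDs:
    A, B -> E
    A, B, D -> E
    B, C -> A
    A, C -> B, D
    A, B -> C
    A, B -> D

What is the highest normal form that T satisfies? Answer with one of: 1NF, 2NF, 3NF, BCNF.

Candidate keys: {A, B}, {A, C}, {B, C}. Prime attributes: {A, B, C}.
The left-hand side of every FD is a superkey, so BCNF is satisfied.

BCNF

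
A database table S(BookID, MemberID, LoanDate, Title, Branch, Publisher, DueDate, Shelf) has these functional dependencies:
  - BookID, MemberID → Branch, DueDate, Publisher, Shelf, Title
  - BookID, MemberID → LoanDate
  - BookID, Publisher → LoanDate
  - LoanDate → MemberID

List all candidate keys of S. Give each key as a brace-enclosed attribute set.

Attributes never on any right-hand side: {BookID} — every candidate key must contain it.
{BookID, LoanDate}⁺ = {BookID, Branch, DueDate, LoanDate, MemberID, Publisher, Shelf, Title} — all of the relation — so {BookID, LoanDate} is a candidate key.
{BookID, MemberID}⁺ = {BookID, Branch, DueDate, LoanDate, MemberID, Publisher, Shelf, Title} — all of the relation — so {BookID, MemberID} is a candidate key.
{BookID, Publisher}⁺ = {BookID, Branch, DueDate, LoanDate, MemberID, Publisher, Shelf, Title} — all of the relation — so {BookID, Publisher} is a candidate key.
No proper subset of any of these is a key, and no other minimal superkey exists.

{BookID, LoanDate}, {BookID, MemberID}, {BookID, Publisher}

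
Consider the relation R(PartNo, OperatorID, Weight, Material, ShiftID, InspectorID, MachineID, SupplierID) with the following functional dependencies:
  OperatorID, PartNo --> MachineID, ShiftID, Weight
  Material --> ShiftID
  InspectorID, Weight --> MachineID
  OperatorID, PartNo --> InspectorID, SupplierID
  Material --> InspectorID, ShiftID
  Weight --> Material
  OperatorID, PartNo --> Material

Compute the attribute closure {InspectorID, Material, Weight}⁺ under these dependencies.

Start with {InspectorID, Material, Weight}.
Material --> ShiftID applies; add {ShiftID} → now {InspectorID, Material, ShiftID, Weight}.
InspectorID, Weight --> MachineID applies; add {MachineID} → now {InspectorID, MachineID, Material, ShiftID, Weight}.
No further FD applies.

{InspectorID, MachineID, Material, ShiftID, Weight}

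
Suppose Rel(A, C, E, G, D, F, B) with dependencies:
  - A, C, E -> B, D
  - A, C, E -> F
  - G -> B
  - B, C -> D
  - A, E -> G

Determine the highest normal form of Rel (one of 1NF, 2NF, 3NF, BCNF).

1NF

Candidate key: {A, C, E}. Prime attributes: {A, C, E}.
G -> B breaks BCNF: {G}⁺ = {B, G}, so {G} is not a superkey.
Because {B} is non-prime and the left side of G -> B is not a superkey, the relation is not in 3NF.
Since {A, E} ⊂ {A, C, E} and {A, E}⁺ ⊇ {B, G} with {B, G} non-prime, there is a partial dependency; 2NF fails.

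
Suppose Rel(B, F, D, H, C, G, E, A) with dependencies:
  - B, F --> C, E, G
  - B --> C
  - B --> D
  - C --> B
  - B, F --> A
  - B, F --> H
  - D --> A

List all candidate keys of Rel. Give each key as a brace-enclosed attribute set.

No FD produces {F}, so it must be in every candidate key.
{B, F} is a candidate key since {B, F}⁺ = {A, B, C, D, E, F, G, H} covers every attribute.
{C, F} is a candidate key since {C, F}⁺ = {A, B, C, D, E, F, G, H} covers every attribute.
No proper subset of any of these is a key, and no other minimal superkey exists.

{B, F}, {C, F}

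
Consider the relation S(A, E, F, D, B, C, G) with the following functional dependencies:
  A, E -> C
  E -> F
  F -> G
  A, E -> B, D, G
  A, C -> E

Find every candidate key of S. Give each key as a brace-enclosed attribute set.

{A, C}, {A, E}

{A} never appears on the right of any FD, so every key must include it.
Closure of {A, C} is {A, B, C, D, E, F, G}, the whole schema; {A, C} is a candidate key.
Closure of {A, E} is {A, B, C, D, E, F, G}, the whole schema; {A, E} is a candidate key.
Any other superkey properly contains one of these, so there are no further candidate keys.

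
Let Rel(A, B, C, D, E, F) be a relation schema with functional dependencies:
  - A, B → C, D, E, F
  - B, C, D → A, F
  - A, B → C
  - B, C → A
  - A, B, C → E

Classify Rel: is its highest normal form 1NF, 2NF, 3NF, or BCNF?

Candidate keys: {A, B}, {B, C}. Prime attributes: {A, B, C}.
The left-hand side of every FD is a superkey, so BCNF is satisfied.

BCNF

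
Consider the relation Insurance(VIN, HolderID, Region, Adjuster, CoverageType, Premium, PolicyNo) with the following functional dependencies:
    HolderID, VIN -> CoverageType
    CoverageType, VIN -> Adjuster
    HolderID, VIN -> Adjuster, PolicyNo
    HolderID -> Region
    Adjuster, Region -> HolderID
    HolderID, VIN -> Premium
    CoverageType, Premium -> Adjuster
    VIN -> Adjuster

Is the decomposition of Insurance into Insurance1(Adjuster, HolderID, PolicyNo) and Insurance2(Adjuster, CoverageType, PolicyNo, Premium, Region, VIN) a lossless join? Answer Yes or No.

No

Insurance1 ∩ Insurance2 = {Adjuster, PolicyNo}; its closure under F is {Adjuster, PolicyNo}.
Insurance1 ⊄ {Adjuster, PolicyNo} and Insurance2 ⊄ {Adjuster, PolicyNo}, so the split is lossy.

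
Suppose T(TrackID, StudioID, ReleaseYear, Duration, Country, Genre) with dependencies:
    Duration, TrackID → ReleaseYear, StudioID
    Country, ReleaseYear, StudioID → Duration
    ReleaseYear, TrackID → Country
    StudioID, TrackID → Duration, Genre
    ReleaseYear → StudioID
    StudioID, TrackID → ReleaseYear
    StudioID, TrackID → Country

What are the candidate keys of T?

{TrackID} never appears on the right of any FD, so every key must include it.
Closure of {Duration, TrackID} is {Country, Duration, Genre, ReleaseYear, StudioID, TrackID}, the whole schema; {Duration, TrackID} is a candidate key.
Closure of {ReleaseYear, TrackID} is {Country, Duration, Genre, ReleaseYear, StudioID, TrackID}, the whole schema; {ReleaseYear, TrackID} is a candidate key.
Closure of {StudioID, TrackID} is {Country, Duration, Genre, ReleaseYear, StudioID, TrackID}, the whole schema; {StudioID, TrackID} is a candidate key.
These are minimal and exhaustive — every other superkey contains one of them.

{Duration, TrackID}, {ReleaseYear, TrackID}, {StudioID, TrackID}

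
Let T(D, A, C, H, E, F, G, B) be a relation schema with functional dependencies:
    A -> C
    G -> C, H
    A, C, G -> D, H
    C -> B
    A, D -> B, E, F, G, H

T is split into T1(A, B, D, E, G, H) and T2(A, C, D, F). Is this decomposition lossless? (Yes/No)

T1 ∩ T2 = {A, D}; its closure under F is {A, B, C, D, E, F, G, H}.
Since T1 ⊆ {A, B, C, D, E, F, G, H}, the intersection is a superkey of T1; the decomposition is lossless.

Yes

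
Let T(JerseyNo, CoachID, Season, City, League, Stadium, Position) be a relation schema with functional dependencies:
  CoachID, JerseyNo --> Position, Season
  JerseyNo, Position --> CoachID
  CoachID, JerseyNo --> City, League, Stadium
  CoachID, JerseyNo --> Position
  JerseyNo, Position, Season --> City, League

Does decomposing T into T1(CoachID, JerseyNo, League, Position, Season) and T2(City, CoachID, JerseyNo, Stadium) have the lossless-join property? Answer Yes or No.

Yes

T1 ∩ T2 = {CoachID, JerseyNo}; its closure under F is {City, CoachID, JerseyNo, League, Position, Season, Stadium}.
Since T1 ⊆ {City, CoachID, JerseyNo, League, Position, Season, Stadium}, the intersection is a superkey of T1; the decomposition is lossless.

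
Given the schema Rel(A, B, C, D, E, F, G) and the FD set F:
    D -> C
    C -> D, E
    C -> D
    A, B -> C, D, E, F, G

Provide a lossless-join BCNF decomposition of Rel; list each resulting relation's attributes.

Candidate key of the original relation: {A, B}.
{A, B, C, D, E, F, G}: {D} determines {C, D, E} here but is not a superkey — split on D -> C, E, giving {C, D, E} and {A, B, D, F, G}.
{C, D, E} is in BCNF.
{A, B, D, F, G} is in BCNF.

{A, B, D, F, G}; {C, D, E}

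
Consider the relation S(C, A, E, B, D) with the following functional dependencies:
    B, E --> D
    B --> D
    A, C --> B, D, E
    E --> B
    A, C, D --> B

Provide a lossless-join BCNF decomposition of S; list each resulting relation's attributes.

Candidate key of the original relation: {A, C}.
In {A, B, C, D, E}, {B, E} is not a superkey ({B, E}⁺ restricted to this set is {B, D, E}), so split on B, E --> D into {B, D, E} and {A, B, C, E}.
In {B, D, E}, {B} is not a superkey ({B}⁺ restricted to this set is {B, D}), so split on B --> D into {B, D} and {B, E}.
{B, D}: every determinant is a superkey — BCNF.
{B, E}: every determinant is a superkey — BCNF.
In {A, B, C, E}, {E} is not a superkey ({E}⁺ restricted to this set is {B, E}), so split on E --> B into {B, E} and {A, C, E}.
{B, E}: every determinant is a superkey — BCNF.
{A, C, E}: every determinant is a superkey — BCNF.

{A, C, E}; {B, D}; {B, E}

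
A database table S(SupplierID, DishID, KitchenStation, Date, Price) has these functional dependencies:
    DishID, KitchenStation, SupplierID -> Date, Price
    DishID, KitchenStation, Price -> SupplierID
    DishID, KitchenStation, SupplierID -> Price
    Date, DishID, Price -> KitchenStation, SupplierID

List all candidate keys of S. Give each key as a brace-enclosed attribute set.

Attributes never on any right-hand side: {DishID} — every candidate key must contain it.
{Date, DishID, Price}⁺ = {Date, DishID, KitchenStation, Price, SupplierID}, which is every attribute, so {Date, DishID, Price} is a candidate key.
{DishID, KitchenStation, Price}⁺ = {Date, DishID, KitchenStation, Price, SupplierID}, which is every attribute, so {DishID, KitchenStation, Price} is a candidate key.
{DishID, KitchenStation, SupplierID}⁺ = {Date, DishID, KitchenStation, Price, SupplierID}, which is every attribute, so {DishID, KitchenStation, SupplierID} is a candidate key.
No proper subset of any of these is a key, and no other minimal superkey exists.

{Date, DishID, Price}, {DishID, KitchenStation, Price}, {DishID, KitchenStation, SupplierID}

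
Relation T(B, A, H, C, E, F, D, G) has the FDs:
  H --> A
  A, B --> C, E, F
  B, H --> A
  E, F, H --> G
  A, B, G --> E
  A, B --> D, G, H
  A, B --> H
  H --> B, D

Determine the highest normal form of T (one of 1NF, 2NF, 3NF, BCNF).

BCNF

Candidate keys: {A, B}, {H}. Prime attributes: {A, B, H}.
Each dependency's left side is a superkey — BCNF holds.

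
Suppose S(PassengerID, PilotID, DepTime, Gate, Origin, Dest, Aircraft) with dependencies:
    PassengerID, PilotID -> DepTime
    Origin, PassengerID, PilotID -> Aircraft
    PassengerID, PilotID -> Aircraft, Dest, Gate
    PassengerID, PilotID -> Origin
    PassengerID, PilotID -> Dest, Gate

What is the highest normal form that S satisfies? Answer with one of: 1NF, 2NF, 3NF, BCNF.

Candidate key: {PassengerID, PilotID}. Prime attributes: {PassengerID, PilotID}.
Each dependency's left side is a superkey — BCNF holds.

BCNF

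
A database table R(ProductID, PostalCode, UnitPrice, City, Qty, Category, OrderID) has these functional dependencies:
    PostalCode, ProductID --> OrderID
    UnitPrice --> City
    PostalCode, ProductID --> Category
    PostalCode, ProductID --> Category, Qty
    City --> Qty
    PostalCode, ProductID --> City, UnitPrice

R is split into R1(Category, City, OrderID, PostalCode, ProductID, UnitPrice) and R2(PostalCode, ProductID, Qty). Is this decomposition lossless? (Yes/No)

Yes

R1 ∩ R2 = {PostalCode, ProductID}; its closure under F is {Category, City, OrderID, PostalCode, ProductID, Qty, UnitPrice}.
Since R1 ⊆ {Category, City, OrderID, PostalCode, ProductID, Qty, UnitPrice}, the intersection is a superkey of R1; the decomposition is lossless.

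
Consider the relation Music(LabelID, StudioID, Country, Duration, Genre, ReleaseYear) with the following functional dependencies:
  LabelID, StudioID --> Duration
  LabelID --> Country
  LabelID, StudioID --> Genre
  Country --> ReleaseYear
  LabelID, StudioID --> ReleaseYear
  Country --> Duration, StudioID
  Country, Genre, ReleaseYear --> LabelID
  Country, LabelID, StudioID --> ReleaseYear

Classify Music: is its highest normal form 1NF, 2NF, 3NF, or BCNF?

1NF

Candidate keys: {Country, Genre}, {LabelID}. Prime attributes: {Country, Genre, LabelID}.
Country --> ReleaseYear breaks BCNF: {Country}⁺ = {Country, Duration, ReleaseYear, StudioID}, so {Country} is not a superkey.
Because {ReleaseYear} is non-prime and the left side of Country --> ReleaseYear is not a superkey, the relation is not in 3NF.
The proper key subset {Country} of {Country, Genre} determines non-prime {Duration, ReleaseYear, StudioID}, so the relation is not even in 2NF.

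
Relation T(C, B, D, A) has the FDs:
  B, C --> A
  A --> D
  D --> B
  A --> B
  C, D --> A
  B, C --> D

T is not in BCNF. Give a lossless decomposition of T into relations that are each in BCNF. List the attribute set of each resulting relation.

{A, C}; {A, D}; {B, D}

Candidate keys of the original relation: {A, C}, {B, C}, {C, D}.
In {A, B, C, D}, {A} is not a superkey ({A}⁺ restricted to this set is {A, B, D}), so split on A --> B, D into {A, B, D} and {A, C}.
In {A, B, D}, {D} is not a superkey ({D}⁺ restricted to this set is {B, D}), so split on D --> B into {B, D} and {A, D}.
{B, D}: every determinant is a superkey — BCNF.
{A, D}: every determinant is a superkey — BCNF.
{A, C}: every determinant is a superkey — BCNF.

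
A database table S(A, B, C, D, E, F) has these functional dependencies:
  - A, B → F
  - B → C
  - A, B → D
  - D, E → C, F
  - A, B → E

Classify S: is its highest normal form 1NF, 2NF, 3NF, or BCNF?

1NF

Candidate key: {A, B}. Prime attributes: {A, B}.
For B → C we have {B}⁺ = {B, C}; {B} is not a superkey, so BCNF fails.
B → C has non-prime {C} on the right and a non-superkey on the left, so 3NF fails.
{B} is a proper subset of the key {A, B}, and {B}⁺ contains the non-prime attribute {C} — a partial dependency, so 2NF is violated.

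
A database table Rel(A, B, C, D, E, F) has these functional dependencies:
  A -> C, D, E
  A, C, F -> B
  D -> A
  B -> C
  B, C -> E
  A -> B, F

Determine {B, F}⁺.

{B, C, E, F}

Start with {B, F}.
B -> C applies; add {C} → now {B, C, F}.
B, C -> E applies; add {E} → now {B, C, E, F}.
No further FD applies.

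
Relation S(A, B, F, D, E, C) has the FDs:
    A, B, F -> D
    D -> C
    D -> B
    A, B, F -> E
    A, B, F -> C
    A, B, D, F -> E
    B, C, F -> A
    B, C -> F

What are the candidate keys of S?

{A, B, F}, {B, C}, {D}

{D} is a candidate key since {D}⁺ = {A, B, C, D, E, F} covers every attribute.
{B, C} is a candidate key since {B, C}⁺ = {A, B, C, D, E, F} covers every attribute.
{A, B, F} is a candidate key since {A, B, F}⁺ = {A, B, C, D, E, F} covers every attribute.
No proper subset of any of these is a key, and no other minimal superkey exists.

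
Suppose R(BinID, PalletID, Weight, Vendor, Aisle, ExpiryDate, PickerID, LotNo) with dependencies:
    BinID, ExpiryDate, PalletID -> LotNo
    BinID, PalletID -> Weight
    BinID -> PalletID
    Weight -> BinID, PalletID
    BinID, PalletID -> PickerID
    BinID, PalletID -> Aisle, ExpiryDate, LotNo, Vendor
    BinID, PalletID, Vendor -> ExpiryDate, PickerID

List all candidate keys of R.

{BinID} is a candidate key since {BinID}⁺ = {Aisle, BinID, ExpiryDate, LotNo, PalletID, PickerID, Vendor, Weight} covers every attribute.
{Weight} is a candidate key since {Weight}⁺ = {Aisle, BinID, ExpiryDate, LotNo, PalletID, PickerID, Vendor, Weight} covers every attribute.
Any other superkey properly contains one of these, so there are no further candidate keys.

{BinID}, {Weight}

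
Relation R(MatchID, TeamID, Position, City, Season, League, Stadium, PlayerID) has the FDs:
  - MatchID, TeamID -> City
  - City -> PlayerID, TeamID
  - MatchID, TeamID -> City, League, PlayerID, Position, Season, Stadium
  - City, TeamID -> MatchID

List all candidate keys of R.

{City} is a candidate key since {City}⁺ = {City, League, MatchID, PlayerID, Position, Season, Stadium, TeamID} covers every attribute.
{MatchID, TeamID} is a candidate key since {MatchID, TeamID}⁺ = {City, League, MatchID, PlayerID, Position, Season, Stadium, TeamID} covers every attribute.
These are minimal and exhaustive — every other superkey contains one of them.

{City}, {MatchID, TeamID}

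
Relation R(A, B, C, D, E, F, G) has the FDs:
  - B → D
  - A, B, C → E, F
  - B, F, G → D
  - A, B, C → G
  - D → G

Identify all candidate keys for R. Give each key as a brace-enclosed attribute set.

Attributes never on any right-hand side: {A, B, C} — every candidate key must contain all of them.
{A, B, C}⁺ = {A, B, C, D, E, F, G}, which is every attribute, so {A, B, C} is a candidate key.
No smaller or unrelated set reaches every attribute, so there are no other keys.

{A, B, C}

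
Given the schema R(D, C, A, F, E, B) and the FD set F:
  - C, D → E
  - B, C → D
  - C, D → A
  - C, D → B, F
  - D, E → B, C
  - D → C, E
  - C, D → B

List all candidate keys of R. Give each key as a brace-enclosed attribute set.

{B, C}, {D}

{D} is a candidate key since {D}⁺ = {A, B, C, D, E, F} covers every attribute.
{B, C} is a candidate key since {B, C}⁺ = {A, B, C, D, E, F} covers every attribute.
These are minimal and exhaustive — every other superkey contains one of them.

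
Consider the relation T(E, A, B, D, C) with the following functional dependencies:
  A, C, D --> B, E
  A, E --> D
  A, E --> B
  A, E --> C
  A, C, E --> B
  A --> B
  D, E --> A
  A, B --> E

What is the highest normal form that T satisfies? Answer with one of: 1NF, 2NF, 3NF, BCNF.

Candidate keys: {A}, {D, E}. Prime attributes: {A, D, E}.
Every FD has a superkey on the left, so the relation is in BCNF.

BCNF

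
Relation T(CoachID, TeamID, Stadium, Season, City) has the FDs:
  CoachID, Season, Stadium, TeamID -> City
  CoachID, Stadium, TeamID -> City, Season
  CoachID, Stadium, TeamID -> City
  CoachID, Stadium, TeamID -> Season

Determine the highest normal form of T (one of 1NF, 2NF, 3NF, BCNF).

Candidate key: {CoachID, Stadium, TeamID}. Prime attributes: {CoachID, Stadium, TeamID}.
Each dependency's left side is a superkey — BCNF holds.

BCNF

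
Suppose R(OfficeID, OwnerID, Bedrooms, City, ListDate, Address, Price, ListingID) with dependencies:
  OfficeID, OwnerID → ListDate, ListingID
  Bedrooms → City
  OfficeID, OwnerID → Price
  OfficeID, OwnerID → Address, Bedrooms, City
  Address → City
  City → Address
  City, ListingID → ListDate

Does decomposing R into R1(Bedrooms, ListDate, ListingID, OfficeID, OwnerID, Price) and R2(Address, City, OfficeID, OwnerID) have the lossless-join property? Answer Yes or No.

Common attributes: {OfficeID, OwnerID}; their closure is {Address, Bedrooms, City, ListDate, ListingID, OfficeID, OwnerID, Price}.
R1 is contained in that closure, so R1 ∩ R2 → R1 holds and the join is lossless.

Yes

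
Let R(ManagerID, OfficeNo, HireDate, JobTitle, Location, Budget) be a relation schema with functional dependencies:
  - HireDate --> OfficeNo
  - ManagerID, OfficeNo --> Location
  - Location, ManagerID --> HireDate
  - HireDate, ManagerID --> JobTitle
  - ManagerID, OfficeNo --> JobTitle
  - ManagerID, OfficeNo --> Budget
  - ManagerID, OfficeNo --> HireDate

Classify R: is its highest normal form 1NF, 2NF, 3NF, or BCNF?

3NF

Candidate keys: {HireDate, ManagerID}, {Location, ManagerID}, {ManagerID, OfficeNo}. Prime attributes: {HireDate, Location, ManagerID, OfficeNo}.
HireDate --> OfficeNo: {HireDate}⁺ = {HireDate, OfficeNo}, which is not all of the attributes, so the left side is not a superkey — BCNF is violated.
Since {OfficeNo} ⊆ prime attributes and every other non-superkey FD also has a prime right side, the schema is in 3NF.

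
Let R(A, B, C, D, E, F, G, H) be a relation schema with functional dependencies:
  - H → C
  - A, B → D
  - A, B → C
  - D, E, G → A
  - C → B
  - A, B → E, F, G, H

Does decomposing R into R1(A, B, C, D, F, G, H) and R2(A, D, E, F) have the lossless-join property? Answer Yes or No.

Common attributes: {A, D, F}; their closure is {A, D, F}.
Neither R1 nor R2 is contained in that closure, so the decomposition is lossy.

No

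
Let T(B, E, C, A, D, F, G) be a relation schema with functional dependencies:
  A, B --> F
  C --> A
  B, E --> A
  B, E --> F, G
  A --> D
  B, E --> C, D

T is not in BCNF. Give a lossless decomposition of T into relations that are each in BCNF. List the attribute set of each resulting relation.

Candidate key of the original relation: {B, E}.
In {A, B, C, D, E, F, G}, {A, B} is not a superkey ({A, B}⁺ restricted to this set is {A, B, D, F}), so split on A, B --> D, F into {A, B, D, F} and {A, B, C, E, G}.
In {A, B, D, F}, {A} is not a superkey ({A}⁺ restricted to this set is {A, D}), so split on A --> D into {A, D} and {A, B, F}.
{A, D} has no BCNF violation.
{A, B, F} has no BCNF violation.
In {A, B, C, E, G}, {C} is not a superkey ({C}⁺ restricted to this set is {A, C}), so split on C --> A into {A, C} and {B, C, E, G}.
{A, C} has no BCNF violation.
{B, C, E, G} has no BCNF violation.

{A, B, F}; {A, C}; {A, D}; {B, C, E, G}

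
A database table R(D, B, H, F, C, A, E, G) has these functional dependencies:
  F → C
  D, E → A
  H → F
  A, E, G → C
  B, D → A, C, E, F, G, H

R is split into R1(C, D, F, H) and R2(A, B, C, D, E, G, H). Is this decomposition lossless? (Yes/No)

R1 ∩ R2 = {C, D, H}; its closure under F is {C, D, F, H}.
Since R1 ⊆ {C, D, F, H}, the intersection is a superkey of R1; the decomposition is lossless.

Yes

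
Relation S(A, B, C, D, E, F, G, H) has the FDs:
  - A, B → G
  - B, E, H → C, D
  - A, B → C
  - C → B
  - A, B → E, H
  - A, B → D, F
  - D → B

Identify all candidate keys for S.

{A} never appears on the right of any FD, so every key must include it.
{A, B} is a candidate key since {A, B}⁺ = {A, B, C, D, E, F, G, H} covers every attribute.
{A, C} is a candidate key since {A, C}⁺ = {A, B, C, D, E, F, G, H} covers every attribute.
{A, D} is a candidate key since {A, D}⁺ = {A, B, C, D, E, F, G, H} covers every attribute.
These are minimal and exhaustive — every other superkey contains one of them.

{A, B}, {A, C}, {A, D}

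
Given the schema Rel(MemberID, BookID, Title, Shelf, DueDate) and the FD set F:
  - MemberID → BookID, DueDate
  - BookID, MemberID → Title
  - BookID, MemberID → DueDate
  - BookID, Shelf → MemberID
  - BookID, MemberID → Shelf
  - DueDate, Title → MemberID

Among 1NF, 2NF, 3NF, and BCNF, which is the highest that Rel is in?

BCNF

Candidate keys: {BookID, Shelf}, {DueDate, Title}, {MemberID}. Prime attributes: {BookID, DueDate, MemberID, Shelf, Title}.
The left-hand side of every FD is a superkey, so BCNF is satisfied.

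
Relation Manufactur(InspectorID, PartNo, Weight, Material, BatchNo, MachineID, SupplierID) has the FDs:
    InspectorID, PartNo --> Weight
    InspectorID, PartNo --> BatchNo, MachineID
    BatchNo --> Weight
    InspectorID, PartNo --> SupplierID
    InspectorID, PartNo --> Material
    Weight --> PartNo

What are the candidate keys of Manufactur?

{BatchNo, InspectorID}, {InspectorID, PartNo}, {InspectorID, Weight}

{InspectorID} never appears on the right of any FD, so every key must include it.
Closure of {BatchNo, InspectorID} is {BatchNo, InspectorID, MachineID, Material, PartNo, SupplierID, Weight}, the whole schema; {BatchNo, InspectorID} is a candidate key.
Closure of {InspectorID, PartNo} is {BatchNo, InspectorID, MachineID, Material, PartNo, SupplierID, Weight}, the whole schema; {InspectorID, PartNo} is a candidate key.
Closure of {InspectorID, Weight} is {BatchNo, InspectorID, MachineID, Material, PartNo, SupplierID, Weight}, the whole schema; {InspectorID, Weight} is a candidate key.
No proper subset of any of these is a key, and no other minimal superkey exists.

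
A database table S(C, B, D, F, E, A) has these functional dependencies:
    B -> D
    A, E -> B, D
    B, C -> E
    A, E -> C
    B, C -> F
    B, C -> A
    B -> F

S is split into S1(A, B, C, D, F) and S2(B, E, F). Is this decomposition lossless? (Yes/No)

No

The shared attributes are {B, F} and {B, F}⁺ = {B, D, F}.
The closure covers neither S1 nor S2 entirely; the join is not lossless.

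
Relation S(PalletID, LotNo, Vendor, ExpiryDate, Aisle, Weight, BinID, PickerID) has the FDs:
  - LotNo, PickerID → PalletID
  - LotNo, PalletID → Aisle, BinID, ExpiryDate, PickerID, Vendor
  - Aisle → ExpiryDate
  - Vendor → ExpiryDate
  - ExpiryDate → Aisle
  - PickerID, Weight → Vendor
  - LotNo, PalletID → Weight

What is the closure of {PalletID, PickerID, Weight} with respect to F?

Start with {PalletID, PickerID, Weight}.
PickerID, Weight → Vendor applies; add {Vendor} → now {PalletID, PickerID, Vendor, Weight}.
Vendor → ExpiryDate applies; add {ExpiryDate} → now {ExpiryDate, PalletID, PickerID, Vendor, Weight}.
ExpiryDate → Aisle applies; add {Aisle} → now {Aisle, ExpiryDate, PalletID, PickerID, Vendor, Weight}.
No further FD applies.

{Aisle, ExpiryDate, PalletID, PickerID, Vendor, Weight}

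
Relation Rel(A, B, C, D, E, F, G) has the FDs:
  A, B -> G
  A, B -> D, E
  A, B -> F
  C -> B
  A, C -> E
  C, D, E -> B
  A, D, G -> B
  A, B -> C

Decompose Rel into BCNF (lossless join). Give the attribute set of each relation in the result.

{A, C, D, E, F, G}; {B, C}

Candidate keys of the original relation: {A, B}, {A, C}, {A, D, G}.
In {A, B, C, D, E, F, G}, {C} is not a superkey ({C}⁺ restricted to this set is {B, C}), so split on C -> B into {B, C} and {A, C, D, E, F, G}.
{B, C} has no BCNF violation.
{A, C, D, E, F, G} has no BCNF violation.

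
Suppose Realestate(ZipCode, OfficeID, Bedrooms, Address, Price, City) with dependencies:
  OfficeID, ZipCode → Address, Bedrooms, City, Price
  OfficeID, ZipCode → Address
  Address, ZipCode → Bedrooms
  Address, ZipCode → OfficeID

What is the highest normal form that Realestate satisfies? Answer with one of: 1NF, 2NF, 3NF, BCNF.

BCNF

Candidate keys: {Address, ZipCode}, {OfficeID, ZipCode}. Prime attributes: {Address, OfficeID, ZipCode}.
Each dependency's left side is a superkey — BCNF holds.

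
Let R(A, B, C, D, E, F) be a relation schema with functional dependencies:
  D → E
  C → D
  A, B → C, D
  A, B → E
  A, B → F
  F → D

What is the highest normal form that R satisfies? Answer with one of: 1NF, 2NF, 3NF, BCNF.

Candidate key: {A, B}. Prime attributes: {A, B}.
D → E: {D}⁺ = {D, E}, which is not all of the attributes, so the left side is not a superkey — BCNF is violated.
Because {E} is non-prime and the left side of D → E is not a superkey, the relation is not in 3NF.
No non-prime attribute depends on a proper subset of any candidate key, so 2NF holds.

2NF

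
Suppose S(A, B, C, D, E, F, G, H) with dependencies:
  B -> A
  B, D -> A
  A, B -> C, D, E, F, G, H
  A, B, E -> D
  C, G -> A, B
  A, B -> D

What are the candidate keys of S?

{B}, {C, G}

{B}⁺ = {A, B, C, D, E, F, G, H}, which is every attribute, so {B} is a candidate key.
{C, G}⁺ = {A, B, C, D, E, F, G, H}, which is every attribute, so {C, G} is a candidate key.
No proper subset of any of these is a key, and no other minimal superkey exists.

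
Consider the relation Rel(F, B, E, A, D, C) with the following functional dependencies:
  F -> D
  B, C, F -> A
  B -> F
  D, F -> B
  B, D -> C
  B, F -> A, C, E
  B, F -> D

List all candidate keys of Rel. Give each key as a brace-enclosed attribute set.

{B} is a candidate key since {B}⁺ = {A, B, C, D, E, F} covers every attribute.
{F} is a candidate key since {F}⁺ = {A, B, C, D, E, F} covers every attribute.
No proper subset of any of these is a key, and no other minimal superkey exists.

{B}, {F}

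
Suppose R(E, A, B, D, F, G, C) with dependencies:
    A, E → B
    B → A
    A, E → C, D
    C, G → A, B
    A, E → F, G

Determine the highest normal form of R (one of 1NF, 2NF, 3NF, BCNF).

Candidate keys: {A, E}, {B, E}, {C, E, G}. Prime attributes: {A, B, C, E, G}.
B → A breaks BCNF: {B}⁺ = {A, B}, so {B} is not a superkey.
But every attribute on its right side ({A}) is prime, and the same holds for every other non-superkey FD, so 3NF still holds.

3NF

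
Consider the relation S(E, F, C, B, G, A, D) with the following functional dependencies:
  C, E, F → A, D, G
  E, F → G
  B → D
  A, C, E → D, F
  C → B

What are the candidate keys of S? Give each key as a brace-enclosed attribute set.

{A, C, E}, {C, E, F}

No FD produces {C, E}, so they must be in every candidate key.
Closure of {A, C, E} is {A, B, C, D, E, F, G}, the whole schema; {A, C, E} is a candidate key.
Closure of {C, E, F} is {A, B, C, D, E, F, G}, the whole schema; {C, E, F} is a candidate key.
Any other superkey properly contains one of these, so there are no further candidate keys.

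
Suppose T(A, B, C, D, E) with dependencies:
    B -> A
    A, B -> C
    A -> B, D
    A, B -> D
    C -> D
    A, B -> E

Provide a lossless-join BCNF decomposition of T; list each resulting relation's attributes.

{A, B, C, E}; {C, D}

Candidate keys of the original relation: {A}, {B}.
In {A, B, C, D, E}, {C} is not a superkey ({C}⁺ restricted to this set is {C, D}), so split on C -> D into {C, D} and {A, B, C, E}.
{C, D} has no BCNF violation.
{A, B, C, E} has no BCNF violation.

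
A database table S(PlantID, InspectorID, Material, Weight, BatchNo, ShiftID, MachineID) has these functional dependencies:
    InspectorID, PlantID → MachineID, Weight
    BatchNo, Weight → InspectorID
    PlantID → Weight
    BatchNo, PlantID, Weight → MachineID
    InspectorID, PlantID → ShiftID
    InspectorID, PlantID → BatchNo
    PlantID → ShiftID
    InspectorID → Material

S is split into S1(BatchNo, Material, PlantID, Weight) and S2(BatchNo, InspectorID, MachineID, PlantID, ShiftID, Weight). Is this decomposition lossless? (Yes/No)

The shared attributes are {BatchNo, PlantID, Weight} and {BatchNo, PlantID, Weight}⁺ = {BatchNo, InspectorID, MachineID, Material, PlantID, ShiftID, Weight}.
S1 is contained in that closure, so S1 ∩ S2 → S1 holds and the join is lossless.

Yes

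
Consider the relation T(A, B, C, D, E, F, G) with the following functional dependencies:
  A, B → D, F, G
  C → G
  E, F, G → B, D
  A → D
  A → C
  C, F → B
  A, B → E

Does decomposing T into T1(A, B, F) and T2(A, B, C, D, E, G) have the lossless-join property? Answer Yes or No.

T1 ∩ T2 = {A, B}; its closure under F is {A, B, C, D, E, F, G}.
This includes all of T1, so the common attributes are a superkey of T1 — the join is lossless.

Yes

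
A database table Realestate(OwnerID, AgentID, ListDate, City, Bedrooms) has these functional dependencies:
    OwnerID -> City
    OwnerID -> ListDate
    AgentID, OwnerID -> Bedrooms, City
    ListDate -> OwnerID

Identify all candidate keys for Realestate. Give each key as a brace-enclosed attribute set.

No FD produces {AgentID}, so it must be in every candidate key.
{AgentID, ListDate}⁺ = {AgentID, Bedrooms, City, ListDate, OwnerID}, which is every attribute, so {AgentID, ListDate} is a candidate key.
{AgentID, OwnerID}⁺ = {AgentID, Bedrooms, City, ListDate, OwnerID}, which is every attribute, so {AgentID, OwnerID} is a candidate key.
No proper subset of any of these is a key, and no other minimal superkey exists.

{AgentID, ListDate}, {AgentID, OwnerID}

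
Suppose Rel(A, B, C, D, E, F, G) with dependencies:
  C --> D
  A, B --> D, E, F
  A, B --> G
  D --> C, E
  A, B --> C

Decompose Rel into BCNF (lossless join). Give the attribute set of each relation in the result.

Candidate key of the original relation: {A, B}.
{A, B, C, D, E, F, G}: {C} determines {C, D, E} here but is not a superkey — split on C --> D, E, giving {C, D, E} and {A, B, C, F, G}.
{C, D, E}: every determinant is a superkey — BCNF.
{A, B, C, F, G}: every determinant is a superkey — BCNF.

{A, B, C, F, G}; {C, D, E}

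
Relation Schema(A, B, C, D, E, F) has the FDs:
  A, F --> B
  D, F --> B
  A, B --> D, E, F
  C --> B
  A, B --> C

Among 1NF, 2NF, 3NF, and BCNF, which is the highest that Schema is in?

3NF

Candidate keys: {A, B}, {A, C}, {A, F}. Prime attributes: {A, B, C, F}.
D, F --> B breaks BCNF: {D, F}⁺ = {B, D, F}, so {D, F} is not a superkey.
Its right-hand attributes {B} are all prime, as are those of every other non-superkey FD — the relation is in 3NF.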